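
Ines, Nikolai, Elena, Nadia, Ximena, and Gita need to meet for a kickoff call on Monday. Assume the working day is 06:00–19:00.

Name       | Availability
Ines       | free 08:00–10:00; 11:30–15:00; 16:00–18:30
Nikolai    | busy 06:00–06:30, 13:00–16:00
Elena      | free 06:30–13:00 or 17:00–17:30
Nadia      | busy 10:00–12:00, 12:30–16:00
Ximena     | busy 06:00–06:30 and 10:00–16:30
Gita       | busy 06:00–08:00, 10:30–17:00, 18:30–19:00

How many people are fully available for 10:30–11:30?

Ines free: 08:00-10:00, 11:30-15:00, 16:00-18:30.
Nikolai free: 06:30-13:00, 16:00-19:00 (invert busy blocks within the working day).
Elena free: 06:30-13:00, 17:00-17:30.
Nadia free: 06:00-10:00, 12:00-12:30, 16:00-19:00 (invert busy blocks within the working day).
Ximena free: 06:30-10:00, 16:30-19:00 (invert busy blocks within the working day).
Gita free: 08:00-10:30, 17:00-18:30 (invert busy blocks within the working day).
Nikolai and Elena can make the full 10:30-11:30 slot — that's 2.

2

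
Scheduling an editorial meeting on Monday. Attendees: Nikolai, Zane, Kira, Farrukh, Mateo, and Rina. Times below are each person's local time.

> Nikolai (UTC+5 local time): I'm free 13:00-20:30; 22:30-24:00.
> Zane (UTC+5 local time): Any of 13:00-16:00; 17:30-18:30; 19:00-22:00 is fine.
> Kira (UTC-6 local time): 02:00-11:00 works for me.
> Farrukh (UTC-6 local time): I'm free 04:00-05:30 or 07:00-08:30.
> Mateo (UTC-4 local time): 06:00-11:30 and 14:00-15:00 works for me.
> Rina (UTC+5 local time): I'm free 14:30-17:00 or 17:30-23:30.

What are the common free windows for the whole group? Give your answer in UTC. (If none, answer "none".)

Nikolai in UTC: 08:00-15:30, 17:30-19:00 (subtract 5h to convert from UTC+5).
Zane in UTC: 08:00-11:00, 12:30-13:30, 14:00-17:00 (subtract 5h to convert from UTC+5).
Kira in UTC: 08:00-17:00 (add 6h to convert from UTC-6).
Farrukh in UTC: 10:00-11:30, 13:00-14:30 (add 6h to convert from UTC-6).
Mateo in UTC: 10:00-15:30, 18:00-19:00 (add 4h to convert from UTC-4).
Rina in UTC: 09:30-12:00, 12:30-18:30 (subtract 5h to convert from UTC+5).
Nikolai ∩ Zane: 08:00-11:00, 12:30-13:30, 14:00-15:30.
Nikolai ∩ Zane ∩ Kira: 08:00-11:00, 12:30-13:30, 14:00-15:30.
Nikolai ∩ Zane ∩ Kira ∩ Farrukh: 10:00-11:00, 13:00-13:30, 14:00-14:30.
Nikolai ∩ Zane ∩ Kira ∩ Farrukh ∩ Mateo: 10:00-11:00, 13:00-13:30, 14:00-14:30.
Nikolai ∩ Zane ∩ Kira ∩ Farrukh ∩ Mateo ∩ Rina: 10:00-11:00, 13:00-13:30, 14:00-14:30.

10:00-11:00, 13:00-13:30, 14:00-14:30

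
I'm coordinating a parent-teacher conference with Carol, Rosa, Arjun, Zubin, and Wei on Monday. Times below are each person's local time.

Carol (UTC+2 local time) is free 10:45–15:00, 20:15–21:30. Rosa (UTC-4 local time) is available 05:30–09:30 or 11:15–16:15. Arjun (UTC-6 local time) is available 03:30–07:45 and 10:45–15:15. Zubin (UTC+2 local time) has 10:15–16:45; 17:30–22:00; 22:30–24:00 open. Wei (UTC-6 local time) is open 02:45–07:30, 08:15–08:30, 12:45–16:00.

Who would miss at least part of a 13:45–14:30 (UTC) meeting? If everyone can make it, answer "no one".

Carol in UTC: 08:45-13:00, 18:15-19:30 (subtract 2h to convert from UTC+2).
Rosa in UTC: 09:30-13:30, 15:15-20:15 (add 4h to convert from UTC-4).
Arjun in UTC: 09:30-13:45, 16:45-21:15 (add 6h to convert from UTC-6).
Zubin in UTC: 08:15-14:45, 15:30-20:00, 20:30-22:00 (subtract 2h to convert from UTC+2).
Wei in UTC: 08:45-13:30, 14:15-14:30, 18:45-22:00 (add 6h to convert from UTC-6).
Carol: not fully free for 13:45-14:30. Rosa: not fully free for 13:45-14:30. Arjun: not fully free for 13:45-14:30. Zubin: free for 13:45-14:30. Wei: not fully free for 13:45-14:30.

Arjun, Carol, Rosa, Wei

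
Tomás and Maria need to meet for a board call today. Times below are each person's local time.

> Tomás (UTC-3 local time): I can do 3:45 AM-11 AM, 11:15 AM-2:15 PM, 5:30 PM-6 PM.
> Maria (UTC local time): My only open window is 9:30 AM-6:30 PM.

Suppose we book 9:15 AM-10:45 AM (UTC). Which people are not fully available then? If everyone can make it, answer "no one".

Tomás in UTC: 06:45-14:00, 14:15-17:15, 20:30-21:00 (add 3h to convert from UTC-3).
Maria in UTC: 09:30-18:30.
Tomás: free for 09:15-10:45. Maria: not fully free for 09:15-10:45.

Maria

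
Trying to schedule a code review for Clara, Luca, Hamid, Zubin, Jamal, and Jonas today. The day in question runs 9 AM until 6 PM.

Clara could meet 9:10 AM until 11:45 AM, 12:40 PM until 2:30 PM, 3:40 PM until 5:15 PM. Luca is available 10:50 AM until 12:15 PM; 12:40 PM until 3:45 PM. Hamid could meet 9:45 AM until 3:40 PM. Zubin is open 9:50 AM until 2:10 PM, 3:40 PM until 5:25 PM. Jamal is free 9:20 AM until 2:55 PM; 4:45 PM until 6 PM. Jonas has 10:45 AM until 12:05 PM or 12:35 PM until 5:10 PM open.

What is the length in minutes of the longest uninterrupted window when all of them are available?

90

Clara ∩ Luca: 10:50-11:45, 12:40-14:30, 15:40-15:45.
Clara ∩ Luca ∩ Hamid: 10:50-11:45, 12:40-14:30.
Clara ∩ Luca ∩ Hamid ∩ Zubin: 10:50-11:45, 12:40-14:10.
Clara ∩ Luca ∩ Hamid ∩ Zubin ∩ Jamal: 10:50-11:45, 12:40-14:10.
Clara ∩ Luca ∩ Hamid ∩ Zubin ∩ Jamal ∩ Jonas: 10:50-11:45, 12:40-14:10.
The longest is 12:40-14:10 at 90 minutes.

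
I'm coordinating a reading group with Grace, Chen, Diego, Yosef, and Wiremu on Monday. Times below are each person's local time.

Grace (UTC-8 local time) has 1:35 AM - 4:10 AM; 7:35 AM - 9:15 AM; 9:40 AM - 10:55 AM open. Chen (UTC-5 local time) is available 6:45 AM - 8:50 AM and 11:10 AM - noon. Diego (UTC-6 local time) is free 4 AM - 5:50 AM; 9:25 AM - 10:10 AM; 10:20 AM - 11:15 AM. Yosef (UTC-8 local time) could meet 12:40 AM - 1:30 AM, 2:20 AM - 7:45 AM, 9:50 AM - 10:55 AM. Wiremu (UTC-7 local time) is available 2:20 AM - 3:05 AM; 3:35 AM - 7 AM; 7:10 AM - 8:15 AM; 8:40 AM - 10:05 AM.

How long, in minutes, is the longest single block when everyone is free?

Grace in UTC: 09:35-12:10, 15:35-17:15, 17:40-18:55 (add 8h to convert from UTC-8).
Chen in UTC: 11:45-13:50, 16:10-17:00 (add 5h to convert from UTC-5).
Diego in UTC: 10:00-11:50, 15:25-16:10, 16:20-17:15 (add 6h to convert from UTC-6).
Yosef in UTC: 08:40-09:30, 10:20-15:45, 17:50-18:55 (add 8h to convert from UTC-8).
Wiremu in UTC: 09:20-10:05, 10:35-14:00, 14:10-15:15, 15:40-17:05 (add 7h to convert from UTC-7).
Grace ∩ Chen: 11:45-12:10, 16:10-17:00.
Grace ∩ Chen ∩ Diego: 11:45-11:50, 16:20-17:00.
Grace ∩ Chen ∩ Diego ∩ Yosef: 11:45-11:50.
Grace ∩ Chen ∩ Diego ∩ Yosef ∩ Wiremu: 11:45-11:50.
The longest is 11:45-11:50 at 5 minutes.

5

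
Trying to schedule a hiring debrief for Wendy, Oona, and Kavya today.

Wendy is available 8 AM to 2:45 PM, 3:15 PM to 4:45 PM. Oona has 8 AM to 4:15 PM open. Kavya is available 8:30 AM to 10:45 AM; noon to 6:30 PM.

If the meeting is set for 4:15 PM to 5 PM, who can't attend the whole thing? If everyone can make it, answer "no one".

Oona, Wendy

Wendy: not fully free for 16:15-17:00. Oona: not fully free for 16:15-17:00. Kavya: free for 16:15-17:00.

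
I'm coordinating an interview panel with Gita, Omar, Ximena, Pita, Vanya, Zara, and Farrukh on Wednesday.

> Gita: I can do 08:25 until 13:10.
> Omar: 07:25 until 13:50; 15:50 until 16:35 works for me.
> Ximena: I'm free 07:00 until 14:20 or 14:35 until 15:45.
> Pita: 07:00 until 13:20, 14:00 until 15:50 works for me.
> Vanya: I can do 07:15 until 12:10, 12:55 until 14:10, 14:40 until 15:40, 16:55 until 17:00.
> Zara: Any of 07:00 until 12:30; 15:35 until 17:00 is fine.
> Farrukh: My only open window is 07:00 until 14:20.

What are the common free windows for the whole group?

Gita ∩ Omar: 08:25-13:10.
Gita ∩ Omar ∩ Ximena: 08:25-13:10.
Gita ∩ Omar ∩ Ximena ∩ Pita: 08:25-13:10.
Gita ∩ Omar ∩ Ximena ∩ Pita ∩ Vanya: 08:25-12:10, 12:55-13:10.
Gita ∩ Omar ∩ Ximena ∩ Pita ∩ Vanya ∩ Zara: 08:25-12:10.
Gita ∩ Omar ∩ Ximena ∩ Pita ∩ Vanya ∩ Zara ∩ Farrukh: 08:25-12:10.

08:25-12:10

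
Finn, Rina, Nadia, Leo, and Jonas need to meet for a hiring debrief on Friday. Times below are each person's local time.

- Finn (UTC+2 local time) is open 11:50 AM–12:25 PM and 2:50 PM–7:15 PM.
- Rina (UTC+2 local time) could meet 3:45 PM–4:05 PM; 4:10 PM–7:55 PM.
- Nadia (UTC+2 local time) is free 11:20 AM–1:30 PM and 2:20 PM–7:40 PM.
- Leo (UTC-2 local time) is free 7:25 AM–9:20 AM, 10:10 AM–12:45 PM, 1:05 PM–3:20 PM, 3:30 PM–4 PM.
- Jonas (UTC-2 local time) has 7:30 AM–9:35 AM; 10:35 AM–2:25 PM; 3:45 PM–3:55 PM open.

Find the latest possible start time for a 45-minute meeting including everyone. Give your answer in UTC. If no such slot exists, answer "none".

15:40

Finn in UTC: 09:50-10:25, 12:50-17:15 (subtract 2h to convert from UTC+2).
Rina in UTC: 13:45-14:05, 14:10-17:55 (subtract 2h to convert from UTC+2).
Nadia in UTC: 09:20-11:30, 12:20-17:40 (subtract 2h to convert from UTC+2).
Leo in UTC: 09:25-11:20, 12:10-14:45, 15:05-17:20, 17:30-18:00 (add 2h to convert from UTC-2).
Jonas in UTC: 09:30-11:35, 12:35-16:25, 17:45-17:55 (add 2h to convert from UTC-2).
Finn ∩ Rina: 13:45-14:05, 14:10-17:15.
Finn ∩ Rina ∩ Nadia: 13:45-14:05, 14:10-17:15.
Finn ∩ Rina ∩ Nadia ∩ Leo: 13:45-14:05, 14:10-14:45, 15:05-17:15.
Finn ∩ Rina ∩ Nadia ∩ Leo ∩ Jonas: 13:45-14:05, 14:10-14:45, 15:05-16:25.
Those are the intersection windows.
The last common window of at least 45 minutes is 15:05-16:25; a 45-minute meeting can start as late as 15:40 and still end by 16:25.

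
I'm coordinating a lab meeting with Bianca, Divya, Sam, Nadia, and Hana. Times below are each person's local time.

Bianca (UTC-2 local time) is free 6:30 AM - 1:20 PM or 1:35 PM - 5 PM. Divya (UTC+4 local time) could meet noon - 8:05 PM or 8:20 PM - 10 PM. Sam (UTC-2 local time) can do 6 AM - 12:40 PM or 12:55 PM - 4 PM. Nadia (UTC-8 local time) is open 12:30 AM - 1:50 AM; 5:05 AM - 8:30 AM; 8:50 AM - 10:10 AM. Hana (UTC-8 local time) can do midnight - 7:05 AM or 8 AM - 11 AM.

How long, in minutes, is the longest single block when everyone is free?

95

Bianca in UTC: 08:30-15:20, 15:35-19:00 (add 2h to convert from UTC-2).
Divya in UTC: 08:00-16:05, 16:20-18:00 (subtract 4h to convert from UTC+4).
Sam in UTC: 08:00-14:40, 14:55-18:00 (add 2h to convert from UTC-2).
Nadia in UTC: 08:30-09:50, 13:05-16:30, 16:50-18:10 (add 8h to convert from UTC-8).
Hana in UTC: 08:00-15:05, 16:00-19:00 (add 8h to convert from UTC-8).
Bianca ∩ Divya: 08:30-15:20, 15:35-16:05, 16:20-18:00.
Bianca ∩ Divya ∩ Sam: 08:30-14:40, 14:55-15:20, 15:35-16:05, 16:20-18:00.
Bianca ∩ Divya ∩ Sam ∩ Nadia: 08:30-09:50, 13:05-14:40, 14:55-15:20, 15:35-16:05, 16:20-16:30, 16:50-18:00.
Bianca ∩ Divya ∩ Sam ∩ Nadia ∩ Hana: 08:30-09:50, 13:05-14:40, 14:55-15:05, 16:00-16:05, 16:20-16:30, 16:50-18:00.
The longest is 13:05-14:40 at 95 minutes.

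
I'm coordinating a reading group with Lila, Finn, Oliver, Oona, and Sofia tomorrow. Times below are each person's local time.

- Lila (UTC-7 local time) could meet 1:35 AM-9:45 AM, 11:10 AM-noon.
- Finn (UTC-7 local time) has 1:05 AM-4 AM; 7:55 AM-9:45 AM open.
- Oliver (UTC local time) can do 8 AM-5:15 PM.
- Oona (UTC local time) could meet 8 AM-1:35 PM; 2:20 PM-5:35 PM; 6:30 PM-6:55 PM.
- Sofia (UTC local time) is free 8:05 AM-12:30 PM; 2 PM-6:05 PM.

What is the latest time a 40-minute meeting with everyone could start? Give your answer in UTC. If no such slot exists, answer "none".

Lila in UTC: 08:35-16:45, 18:10-19:00 (add 7h to convert from UTC-7).
Finn in UTC: 08:05-11:00, 14:55-16:45 (add 7h to convert from UTC-7).
Oliver in UTC: 08:00-17:15.
Oona in UTC: 08:00-13:35, 14:20-17:35, 18:30-18:55.
Sofia in UTC: 08:05-12:30, 14:00-18:05.
Lila ∩ Finn: 08:35-11:00, 14:55-16:45.
Lila ∩ Finn ∩ Oliver: 08:35-11:00, 14:55-16:45.
Lila ∩ Finn ∩ Oliver ∩ Oona: 08:35-11:00, 14:55-16:45.
Lila ∩ Finn ∩ Oliver ∩ Oona ∩ Sofia: 08:35-11:00, 14:55-16:45.
The last common window of at least 40 minutes is 14:55-16:45; a 40-minute meeting can start as late as 16:05 and still end by 16:45.

16:05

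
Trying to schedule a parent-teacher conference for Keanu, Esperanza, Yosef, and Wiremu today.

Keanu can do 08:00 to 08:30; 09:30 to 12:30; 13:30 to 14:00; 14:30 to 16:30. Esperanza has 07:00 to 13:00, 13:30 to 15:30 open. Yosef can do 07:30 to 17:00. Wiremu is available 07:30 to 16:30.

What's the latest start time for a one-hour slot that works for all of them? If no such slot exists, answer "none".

14:30

Keanu ∩ Esperanza: 08:00-08:30, 09:30-12:30, 13:30-14:00, 14:30-15:30.
Keanu ∩ Esperanza ∩ Yosef: 08:00-08:30, 09:30-12:30, 13:30-14:00, 14:30-15:30.
Keanu ∩ Esperanza ∩ Yosef ∩ Wiremu: 08:00-08:30, 09:30-12:30, 13:30-14:00, 14:30-15:30.
The last common window of at least 60 minutes is 14:30-15:30; a 60-minute meeting can start as late as 14:30 and still end by 15:30.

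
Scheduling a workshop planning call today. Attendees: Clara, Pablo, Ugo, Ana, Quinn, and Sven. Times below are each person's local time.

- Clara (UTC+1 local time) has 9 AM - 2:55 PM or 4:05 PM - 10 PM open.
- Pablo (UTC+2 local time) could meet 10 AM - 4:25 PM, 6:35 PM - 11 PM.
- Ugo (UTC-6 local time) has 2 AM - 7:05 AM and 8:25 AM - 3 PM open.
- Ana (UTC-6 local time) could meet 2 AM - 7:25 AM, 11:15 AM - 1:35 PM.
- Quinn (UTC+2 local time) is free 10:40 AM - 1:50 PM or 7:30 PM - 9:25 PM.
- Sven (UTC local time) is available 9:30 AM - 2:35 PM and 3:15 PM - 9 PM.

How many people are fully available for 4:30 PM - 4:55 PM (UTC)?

3

Clara in UTC: 08:00-13:55, 15:05-21:00 (subtract 1h to convert from UTC+1).
Pablo in UTC: 08:00-14:25, 16:35-21:00 (subtract 2h to convert from UTC+2).
Ugo in UTC: 08:00-13:05, 14:25-21:00 (add 6h to convert from UTC-6).
Ana in UTC: 08:00-13:25, 17:15-19:35 (add 6h to convert from UTC-6).
Quinn in UTC: 08:40-11:50, 17:30-19:25 (subtract 2h to convert from UTC+2).
Sven in UTC: 09:30-14:35, 15:15-21:00.
Clara, Ugo, and Sven can make the full 16:30-16:55 slot — that's 3.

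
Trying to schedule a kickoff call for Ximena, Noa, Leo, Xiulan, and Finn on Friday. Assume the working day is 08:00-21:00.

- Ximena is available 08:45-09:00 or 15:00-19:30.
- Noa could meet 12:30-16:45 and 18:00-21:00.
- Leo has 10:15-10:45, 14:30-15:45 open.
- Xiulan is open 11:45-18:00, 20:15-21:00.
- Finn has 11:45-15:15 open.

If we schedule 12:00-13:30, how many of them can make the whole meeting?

Xiulan and Finn can make the full 12:00-13:30 slot — that's 2.

2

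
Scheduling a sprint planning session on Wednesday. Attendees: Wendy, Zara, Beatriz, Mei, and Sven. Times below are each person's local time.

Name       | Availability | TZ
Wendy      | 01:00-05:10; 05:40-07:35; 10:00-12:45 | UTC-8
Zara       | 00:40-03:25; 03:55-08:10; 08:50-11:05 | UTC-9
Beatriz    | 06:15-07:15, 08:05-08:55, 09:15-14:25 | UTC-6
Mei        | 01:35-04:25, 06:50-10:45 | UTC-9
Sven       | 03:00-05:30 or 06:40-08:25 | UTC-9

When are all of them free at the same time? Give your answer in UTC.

12:15-12:25, 12:55-13:10

Wendy in UTC: 09:00-13:10, 13:40-15:35, 18:00-20:45 (add 8h to convert from UTC-8).
Zara in UTC: 09:40-12:25, 12:55-17:10, 17:50-20:05 (add 9h to convert from UTC-9).
Beatriz in UTC: 12:15-13:15, 14:05-14:55, 15:15-20:25 (add 6h to convert from UTC-6).
Mei in UTC: 10:35-13:25, 15:50-19:45 (add 9h to convert from UTC-9).
Sven in UTC: 12:00-14:30, 15:40-17:25 (add 9h to convert from UTC-9).
Wendy ∩ Zara: 09:40-12:25, 12:55-13:10, 13:40-15:35, 18:00-20:05.
Wendy ∩ Zara ∩ Beatriz: 12:15-12:25, 12:55-13:10, 14:05-14:55, 15:15-15:35, 18:00-20:05.
Wendy ∩ Zara ∩ Beatriz ∩ Mei: 12:15-12:25, 12:55-13:10, 18:00-19:45.
Wendy ∩ Zara ∩ Beatriz ∩ Mei ∩ Sven: 12:15-12:25, 12:55-13:10.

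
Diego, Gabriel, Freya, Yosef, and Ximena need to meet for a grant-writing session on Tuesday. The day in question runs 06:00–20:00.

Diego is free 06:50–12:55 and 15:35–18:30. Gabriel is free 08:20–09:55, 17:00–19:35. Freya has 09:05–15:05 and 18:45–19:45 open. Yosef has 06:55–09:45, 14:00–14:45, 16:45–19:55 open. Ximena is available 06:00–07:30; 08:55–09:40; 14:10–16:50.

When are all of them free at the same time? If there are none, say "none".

Diego ∩ Gabriel: 08:20-09:55, 17:00-18:30.
Diego ∩ Gabriel ∩ Freya: 09:05-09:55.
Diego ∩ Gabriel ∩ Freya ∩ Yosef: 09:05-09:45.
Diego ∩ Gabriel ∩ Freya ∩ Yosef ∩ Ximena: 09:05-09:40.

09:05-09:40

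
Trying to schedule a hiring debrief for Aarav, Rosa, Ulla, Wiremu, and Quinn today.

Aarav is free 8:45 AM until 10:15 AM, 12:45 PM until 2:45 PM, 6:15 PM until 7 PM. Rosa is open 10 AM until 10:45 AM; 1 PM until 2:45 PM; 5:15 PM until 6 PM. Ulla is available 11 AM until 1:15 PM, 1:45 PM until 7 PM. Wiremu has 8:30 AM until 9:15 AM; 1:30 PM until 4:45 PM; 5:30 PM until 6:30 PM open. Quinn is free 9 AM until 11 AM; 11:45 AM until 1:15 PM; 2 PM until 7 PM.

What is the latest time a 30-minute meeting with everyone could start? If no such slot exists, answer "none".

Aarav ∩ Rosa: 10:00-10:15, 13:00-14:45.
Aarav ∩ Rosa ∩ Ulla: 13:00-13:15, 13:45-14:45.
Aarav ∩ Rosa ∩ Ulla ∩ Wiremu: 13:45-14:45.
Aarav ∩ Rosa ∩ Ulla ∩ Wiremu ∩ Quinn: 14:00-14:45.
So the common availability across everyone is 14:00-14:45.
The last common window of at least 30 minutes is 14:00-14:45; a 30-minute meeting can start as late as 14:15 and still end by 14:45.

14:15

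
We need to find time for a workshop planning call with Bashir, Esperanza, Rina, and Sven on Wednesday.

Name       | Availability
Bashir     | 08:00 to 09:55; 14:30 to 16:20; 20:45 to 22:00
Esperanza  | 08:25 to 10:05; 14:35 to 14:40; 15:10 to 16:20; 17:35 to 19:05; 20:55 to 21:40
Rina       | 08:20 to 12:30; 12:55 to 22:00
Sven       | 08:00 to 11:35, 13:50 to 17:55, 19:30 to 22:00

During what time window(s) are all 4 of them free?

Bashir ∩ Esperanza: 08:25-09:55, 14:35-14:40, 15:10-16:20, 20:55-21:40.
Bashir ∩ Esperanza ∩ Rina: 08:25-09:55, 14:35-14:40, 15:10-16:20, 20:55-21:40.
Bashir ∩ Esperanza ∩ Rina ∩ Sven: 08:25-09:55, 14:35-14:40, 15:10-16:20, 20:55-21:40.

08:25-09:55, 14:35-14:40, 15:10-16:20, 20:55-21:40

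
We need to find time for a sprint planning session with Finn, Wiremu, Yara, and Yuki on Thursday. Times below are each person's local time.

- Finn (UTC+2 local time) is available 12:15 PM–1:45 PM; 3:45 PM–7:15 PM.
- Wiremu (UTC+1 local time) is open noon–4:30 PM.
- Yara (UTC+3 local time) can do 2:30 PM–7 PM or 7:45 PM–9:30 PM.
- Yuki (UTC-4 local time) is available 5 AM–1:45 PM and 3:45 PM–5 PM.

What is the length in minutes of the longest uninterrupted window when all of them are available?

Finn in UTC: 10:15-11:45, 13:45-17:15 (subtract 2h to convert from UTC+2).
Wiremu in UTC: 11:00-15:30 (subtract 1h to convert from UTC+1).
Yara in UTC: 11:30-16:00, 16:45-18:30 (subtract 3h to convert from UTC+3).
Yuki in UTC: 09:00-17:45, 19:45-21:00 (add 4h to convert from UTC-4).
Finn ∩ Wiremu: 11:00-11:45, 13:45-15:30.
Finn ∩ Wiremu ∩ Yara: 11:30-11:45, 13:45-15:30.
Finn ∩ Wiremu ∩ Yara ∩ Yuki: 11:30-11:45, 13:45-15:30.
Those are the intersection windows.
The longest is 13:45-15:30 at 105 minutes.

105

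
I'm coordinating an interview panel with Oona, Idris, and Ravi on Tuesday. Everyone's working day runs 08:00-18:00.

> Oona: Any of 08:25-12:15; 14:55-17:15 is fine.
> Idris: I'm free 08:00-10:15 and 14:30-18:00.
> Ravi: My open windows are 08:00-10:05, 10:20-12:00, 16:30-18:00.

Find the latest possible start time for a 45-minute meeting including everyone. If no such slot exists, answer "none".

16:30

Oona ∩ Idris: 08:25-10:15, 14:55-17:15.
Oona ∩ Idris ∩ Ravi: 08:25-10:05, 16:30-17:15.
So the common availability across everyone is 08:25-10:05, 16:30-17:15.
The last common window of at least 45 minutes is 16:30-17:15; a 45-minute meeting can start as late as 16:30 and still end by 17:15.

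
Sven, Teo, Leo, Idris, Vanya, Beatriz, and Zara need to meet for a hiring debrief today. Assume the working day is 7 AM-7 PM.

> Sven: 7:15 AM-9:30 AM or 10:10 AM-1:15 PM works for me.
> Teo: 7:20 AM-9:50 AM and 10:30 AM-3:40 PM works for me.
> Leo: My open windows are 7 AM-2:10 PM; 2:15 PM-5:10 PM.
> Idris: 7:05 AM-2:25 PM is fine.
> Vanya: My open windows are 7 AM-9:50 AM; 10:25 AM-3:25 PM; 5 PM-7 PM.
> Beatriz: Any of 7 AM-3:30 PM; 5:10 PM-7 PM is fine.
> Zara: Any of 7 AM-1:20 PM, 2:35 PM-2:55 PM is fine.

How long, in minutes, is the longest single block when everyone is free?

Sven ∩ Teo: 07:20-09:30, 10:30-13:15.
Sven ∩ Teo ∩ Leo: 07:20-09:30, 10:30-13:15.
Sven ∩ Teo ∩ Leo ∩ Idris: 07:20-09:30, 10:30-13:15.
Sven ∩ Teo ∩ Leo ∩ Idris ∩ Vanya: 07:20-09:30, 10:30-13:15.
Sven ∩ Teo ∩ Leo ∩ Idris ∩ Vanya ∩ Beatriz: 07:20-09:30, 10:30-13:15.
Sven ∩ Teo ∩ Leo ∩ Idris ∩ Vanya ∩ Beatriz ∩ Zara: 07:20-09:30, 10:30-13:15.
The longest is 10:30-13:15 at 165 minutes.

165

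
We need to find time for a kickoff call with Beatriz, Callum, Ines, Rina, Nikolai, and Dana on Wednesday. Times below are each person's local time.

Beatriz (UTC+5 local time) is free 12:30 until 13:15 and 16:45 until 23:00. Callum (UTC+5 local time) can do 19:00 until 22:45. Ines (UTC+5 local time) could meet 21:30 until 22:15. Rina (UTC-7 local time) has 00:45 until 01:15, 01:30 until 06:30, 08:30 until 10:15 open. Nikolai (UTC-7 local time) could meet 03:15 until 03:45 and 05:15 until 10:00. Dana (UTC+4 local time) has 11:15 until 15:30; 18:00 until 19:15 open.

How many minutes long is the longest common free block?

Beatriz in UTC: 07:30-08:15, 11:45-18:00 (subtract 5h to convert from UTC+5).
Callum in UTC: 14:00-17:45 (subtract 5h to convert from UTC+5).
Ines in UTC: 16:30-17:15 (subtract 5h to convert from UTC+5).
Rina in UTC: 07:45-08:15, 08:30-13:30, 15:30-17:15 (add 7h to convert from UTC-7).
Nikolai in UTC: 10:15-10:45, 12:15-17:00 (add 7h to convert from UTC-7).
Dana in UTC: 07:15-11:30, 14:00-15:15 (subtract 4h to convert from UTC+4).
Beatriz ∩ Callum: 14:00-17:45.
Beatriz ∩ Callum ∩ Ines: 16:30-17:15.
Beatriz ∩ Callum ∩ Ines ∩ Rina: 16:30-17:15.
Beatriz ∩ Callum ∩ Ines ∩ Rina ∩ Nikolai: 16:30-17:00.
Beatriz ∩ Callum ∩ Ines ∩ Rina ∩ Nikolai ∩ Dana: ∅.
There is no time when everyone is free.
No common window exists, so the longest block is 0 minutes.

0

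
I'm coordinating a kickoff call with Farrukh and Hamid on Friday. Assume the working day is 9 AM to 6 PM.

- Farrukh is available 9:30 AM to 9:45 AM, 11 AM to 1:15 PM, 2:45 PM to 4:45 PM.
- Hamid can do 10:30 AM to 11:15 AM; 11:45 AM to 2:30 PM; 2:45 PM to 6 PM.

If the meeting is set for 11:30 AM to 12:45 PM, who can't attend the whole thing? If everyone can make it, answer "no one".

Farrukh: free for 11:30-12:45. Hamid: not fully free for 11:30-12:45.

Hamid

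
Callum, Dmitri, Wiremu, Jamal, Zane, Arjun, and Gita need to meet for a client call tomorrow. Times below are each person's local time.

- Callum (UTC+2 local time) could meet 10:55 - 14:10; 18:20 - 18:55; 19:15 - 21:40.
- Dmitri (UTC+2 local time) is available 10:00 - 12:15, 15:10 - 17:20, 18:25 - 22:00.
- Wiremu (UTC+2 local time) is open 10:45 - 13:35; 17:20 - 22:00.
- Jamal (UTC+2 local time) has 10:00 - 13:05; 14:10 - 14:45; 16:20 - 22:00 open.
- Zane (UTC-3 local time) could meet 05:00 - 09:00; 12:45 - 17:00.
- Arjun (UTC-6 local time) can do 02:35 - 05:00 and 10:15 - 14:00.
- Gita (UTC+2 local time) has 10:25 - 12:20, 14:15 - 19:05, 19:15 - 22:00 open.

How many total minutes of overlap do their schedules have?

Callum in UTC: 08:55-12:10, 16:20-16:55, 17:15-19:40 (subtract 2h to convert from UTC+2).
Dmitri in UTC: 08:00-10:15, 13:10-15:20, 16:25-20:00 (subtract 2h to convert from UTC+2).
Wiremu in UTC: 08:45-11:35, 15:20-20:00 (subtract 2h to convert from UTC+2).
Jamal in UTC: 08:00-11:05, 12:10-12:45, 14:20-20:00 (subtract 2h to convert from UTC+2).
Zane in UTC: 08:00-12:00, 15:45-20:00 (add 3h to convert from UTC-3).
Arjun in UTC: 08:35-11:00, 16:15-20:00 (add 6h to convert from UTC-6).
Gita in UTC: 08:25-10:20, 12:15-17:05, 17:15-20:00 (subtract 2h to convert from UTC+2).
Callum ∩ Dmitri: 08:55-10:15, 16:25-16:55, 17:15-19:40.
Callum ∩ Dmitri ∩ Wiremu: 08:55-10:15, 16:25-16:55, 17:15-19:40.
Callum ∩ Dmitri ∩ Wiremu ∩ Jamal: 08:55-10:15, 16:25-16:55, 17:15-19:40.
Callum ∩ Dmitri ∩ Wiremu ∩ Jamal ∩ Zane: 08:55-10:15, 16:25-16:55, 17:15-19:40.
Callum ∩ Dmitri ∩ Wiremu ∩ Jamal ∩ Zane ∩ Arjun: 08:55-10:15, 16:25-16:55, 17:15-19:40.
Callum ∩ Dmitri ∩ Wiremu ∩ Jamal ∩ Zane ∩ Arjun ∩ Gita: 08:55-10:15, 16:25-16:55, 17:15-19:40.
Summing the common windows: 80 + 30 + 145 = 255 minutes.

255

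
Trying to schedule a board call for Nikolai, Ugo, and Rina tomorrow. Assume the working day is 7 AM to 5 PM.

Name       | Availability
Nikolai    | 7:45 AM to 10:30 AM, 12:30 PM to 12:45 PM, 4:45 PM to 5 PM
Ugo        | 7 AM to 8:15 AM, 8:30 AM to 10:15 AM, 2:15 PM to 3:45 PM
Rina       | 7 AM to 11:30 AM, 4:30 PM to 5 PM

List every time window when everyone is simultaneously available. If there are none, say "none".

07:45-08:15, 08:30-10:15

Nikolai ∩ Ugo: 07:45-08:15, 08:30-10:15.
Nikolai ∩ Ugo ∩ Rina: 07:45-08:15, 08:30-10:15.
So the common availability across everyone is 07:45-08:15, 08:30-10:15.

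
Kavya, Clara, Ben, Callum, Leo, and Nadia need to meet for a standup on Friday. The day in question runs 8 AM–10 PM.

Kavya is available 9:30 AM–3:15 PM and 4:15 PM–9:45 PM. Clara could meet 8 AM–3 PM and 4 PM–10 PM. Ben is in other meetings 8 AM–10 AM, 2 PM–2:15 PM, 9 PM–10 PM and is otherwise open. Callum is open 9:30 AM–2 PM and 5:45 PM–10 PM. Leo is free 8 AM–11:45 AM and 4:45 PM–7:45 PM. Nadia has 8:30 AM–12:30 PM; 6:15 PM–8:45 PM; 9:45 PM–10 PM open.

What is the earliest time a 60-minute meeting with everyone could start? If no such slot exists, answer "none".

Kavya free: 09:30-15:15, 16:15-21:45.
Clara free: 08:00-15:00, 16:00-22:00.
Ben free: 10:00-14:00, 14:15-21:00 (invert busy blocks within the working day).
Callum free: 09:30-14:00, 17:45-22:00.
Leo free: 08:00-11:45, 16:45-19:45.
Nadia free: 08:30-12:30, 18:15-20:45, 21:45-22:00.
Kavya ∩ Clara: 09:30-15:00, 16:15-21:45.
Kavya ∩ Clara ∩ Ben: 10:00-14:00, 14:15-15:00, 16:15-21:00.
Kavya ∩ Clara ∩ Ben ∩ Callum: 10:00-14:00, 17:45-21:00.
Kavya ∩ Clara ∩ Ben ∩ Callum ∩ Leo: 10:00-11:45, 17:45-19:45.
Kavya ∩ Clara ∩ Ben ∩ Callum ∩ Leo ∩ Nadia: 10:00-11:45, 18:15-19:45.
The first common window of at least 60 minutes is 10:00-11:45, so the earliest start is 10:00.

10:00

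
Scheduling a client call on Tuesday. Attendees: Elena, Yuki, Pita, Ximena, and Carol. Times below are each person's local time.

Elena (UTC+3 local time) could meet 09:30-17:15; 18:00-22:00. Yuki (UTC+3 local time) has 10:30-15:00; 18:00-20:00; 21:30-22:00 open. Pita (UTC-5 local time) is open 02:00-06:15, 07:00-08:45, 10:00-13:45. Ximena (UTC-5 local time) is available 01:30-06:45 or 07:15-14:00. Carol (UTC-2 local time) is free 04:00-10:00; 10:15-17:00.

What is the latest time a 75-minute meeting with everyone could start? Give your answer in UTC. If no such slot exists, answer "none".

Elena in UTC: 06:30-14:15, 15:00-19:00 (subtract 3h to convert from UTC+3).
Yuki in UTC: 07:30-12:00, 15:00-17:00, 18:30-19:00 (subtract 3h to convert from UTC+3).
Pita in UTC: 07:00-11:15, 12:00-13:45, 15:00-18:45 (add 5h to convert from UTC-5).
Ximena in UTC: 06:30-11:45, 12:15-19:00 (add 5h to convert from UTC-5).
Carol in UTC: 06:00-12:00, 12:15-19:00 (add 2h to convert from UTC-2).
Elena ∩ Yuki: 07:30-12:00, 15:00-17:00, 18:30-19:00.
Elena ∩ Yuki ∩ Pita: 07:30-11:15, 15:00-17:00, 18:30-18:45.
Elena ∩ Yuki ∩ Pita ∩ Ximena: 07:30-11:15, 15:00-17:00, 18:30-18:45.
Elena ∩ Yuki ∩ Pita ∩ Ximena ∩ Carol: 07:30-11:15, 15:00-17:00, 18:30-18:45.
So the common availability across everyone is 07:30-11:15, 15:00-17:00, 18:30-18:45.
The last common window of at least 75 minutes is 15:00-17:00; a 75-minute meeting can start as late as 15:45 and still end by 17:00.

15:45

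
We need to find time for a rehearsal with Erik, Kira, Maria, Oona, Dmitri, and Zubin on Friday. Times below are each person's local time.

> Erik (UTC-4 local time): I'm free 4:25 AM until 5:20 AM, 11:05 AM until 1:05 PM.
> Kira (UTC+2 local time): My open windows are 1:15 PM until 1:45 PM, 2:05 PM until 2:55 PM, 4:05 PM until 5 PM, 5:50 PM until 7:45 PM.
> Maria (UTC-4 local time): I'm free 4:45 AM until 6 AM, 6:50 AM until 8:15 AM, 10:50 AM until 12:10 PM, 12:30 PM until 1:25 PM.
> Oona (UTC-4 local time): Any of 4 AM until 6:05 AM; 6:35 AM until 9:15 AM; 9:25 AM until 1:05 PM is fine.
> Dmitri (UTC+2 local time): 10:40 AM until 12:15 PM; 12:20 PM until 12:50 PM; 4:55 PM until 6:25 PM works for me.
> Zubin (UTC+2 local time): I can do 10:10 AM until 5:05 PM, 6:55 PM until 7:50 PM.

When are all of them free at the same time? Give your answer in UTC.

Erik in UTC: 08:25-09:20, 15:05-17:05 (add 4h to convert from UTC-4).
Kira in UTC: 11:15-11:45, 12:05-12:55, 14:05-15:00, 15:50-17:45 (subtract 2h to convert from UTC+2).
Maria in UTC: 08:45-10:00, 10:50-12:15, 14:50-16:10, 16:30-17:25 (add 4h to convert from UTC-4).
Oona in UTC: 08:00-10:05, 10:35-13:15, 13:25-17:05 (add 4h to convert from UTC-4).
Dmitri in UTC: 08:40-10:15, 10:20-10:50, 14:55-16:25 (subtract 2h to convert from UTC+2).
Zubin in UTC: 08:10-15:05, 16:55-17:50 (subtract 2h to convert from UTC+2).
Erik ∩ Kira: 15:50-17:05.
Erik ∩ Kira ∩ Maria: 15:50-16:10, 16:30-17:05.
Erik ∩ Kira ∩ Maria ∩ Oona: 15:50-16:10, 16:30-17:05.
Erik ∩ Kira ∩ Maria ∩ Oona ∩ Dmitri: 15:50-16:10.
Erik ∩ Kira ∩ Maria ∩ Oona ∩ Dmitri ∩ Zubin: ∅.
There is no time when everyone is free.

none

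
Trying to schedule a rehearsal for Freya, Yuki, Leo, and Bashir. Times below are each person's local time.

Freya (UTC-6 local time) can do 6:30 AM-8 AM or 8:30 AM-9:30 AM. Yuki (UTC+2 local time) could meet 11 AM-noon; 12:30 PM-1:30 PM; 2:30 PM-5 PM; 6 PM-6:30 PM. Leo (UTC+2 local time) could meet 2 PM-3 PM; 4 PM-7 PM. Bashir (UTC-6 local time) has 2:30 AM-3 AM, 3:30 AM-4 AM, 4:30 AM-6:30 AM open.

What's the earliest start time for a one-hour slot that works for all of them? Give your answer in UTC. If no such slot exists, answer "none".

Freya in UTC: 12:30-14:00, 14:30-15:30 (add 6h to convert from UTC-6).
Yuki in UTC: 09:00-10:00, 10:30-11:30, 12:30-15:00, 16:00-16:30 (subtract 2h to convert from UTC+2).
Leo in UTC: 12:00-13:00, 14:00-17:00 (subtract 2h to convert from UTC+2).
Bashir in UTC: 08:30-09:00, 09:30-10:00, 10:30-12:30 (add 6h to convert from UTC-6).
Freya ∩ Yuki: 12:30-14:00, 14:30-15:00.
Freya ∩ Yuki ∩ Leo: 12:30-13:00, 14:30-15:00.
Freya ∩ Yuki ∩ Leo ∩ Bashir: ∅.
There is no time when everyone is free.
No common window is at least 60 minutes long.

none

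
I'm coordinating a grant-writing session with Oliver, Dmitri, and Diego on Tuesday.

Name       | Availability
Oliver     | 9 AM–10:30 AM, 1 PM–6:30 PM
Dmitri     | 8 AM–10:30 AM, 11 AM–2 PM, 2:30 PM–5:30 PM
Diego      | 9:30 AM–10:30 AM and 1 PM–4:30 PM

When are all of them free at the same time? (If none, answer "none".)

Oliver ∩ Dmitri: 09:00-10:30, 13:00-14:00, 14:30-17:30.
Oliver ∩ Dmitri ∩ Diego: 09:30-10:30, 13:00-14:00, 14:30-16:30.
So the common availability across everyone is 09:30-10:30, 13:00-14:00, 14:30-16:30.

09:30-10:30, 13:00-14:00, 14:30-16:30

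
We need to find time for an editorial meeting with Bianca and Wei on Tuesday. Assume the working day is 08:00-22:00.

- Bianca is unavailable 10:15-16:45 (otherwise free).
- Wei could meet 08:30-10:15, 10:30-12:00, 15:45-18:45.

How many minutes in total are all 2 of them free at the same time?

Bianca free: 08:00-10:15, 16:45-22:00 (invert busy blocks within the working day).
Wei free: 08:30-10:15, 10:30-12:00, 15:45-18:45.
Bianca ∩ Wei: 08:30-10:15, 16:45-18:45.
Summing the common windows: 105 + 120 = 225 minutes.

225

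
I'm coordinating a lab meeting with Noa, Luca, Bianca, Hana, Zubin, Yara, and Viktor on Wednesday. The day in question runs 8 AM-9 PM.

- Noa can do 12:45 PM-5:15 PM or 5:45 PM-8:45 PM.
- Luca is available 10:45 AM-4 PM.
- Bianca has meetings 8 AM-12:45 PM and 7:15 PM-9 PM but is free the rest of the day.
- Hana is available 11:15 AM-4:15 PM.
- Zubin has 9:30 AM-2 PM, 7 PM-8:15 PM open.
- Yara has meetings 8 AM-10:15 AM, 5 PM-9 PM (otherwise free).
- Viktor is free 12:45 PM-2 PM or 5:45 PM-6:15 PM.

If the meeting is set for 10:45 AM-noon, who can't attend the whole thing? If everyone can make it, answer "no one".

Bianca, Hana, Noa, Viktor

Noa free: 12:45-17:15, 17:45-20:45.
Luca free: 10:45-16:00.
Bianca free: 12:45-19:15 (invert busy blocks within the working day).
Hana free: 11:15-16:15.
Zubin free: 09:30-14:00, 19:00-20:15.
Yara free: 10:15-17:00 (invert busy blocks within the working day).
Viktor free: 12:45-14:00, 17:45-18:15.
Noa: not fully free for 10:45-12:00. Luca: free for 10:45-12:00. Bianca: not fully free for 10:45-12:00. Hana: not fully free for 10:45-12:00. Zubin: free for 10:45-12:00. Yara: free for 10:45-12:00. Viktor: not fully free for 10:45-12:00.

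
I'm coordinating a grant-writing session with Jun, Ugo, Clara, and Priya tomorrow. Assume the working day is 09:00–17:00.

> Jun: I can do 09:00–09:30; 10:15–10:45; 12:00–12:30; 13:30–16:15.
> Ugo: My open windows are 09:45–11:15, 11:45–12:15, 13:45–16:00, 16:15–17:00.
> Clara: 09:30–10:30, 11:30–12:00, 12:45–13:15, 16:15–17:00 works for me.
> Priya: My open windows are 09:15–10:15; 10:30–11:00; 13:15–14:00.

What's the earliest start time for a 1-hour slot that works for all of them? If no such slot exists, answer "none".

none

Jun ∩ Ugo: 10:15-10:45, 12:00-12:15, 13:45-16:00.
Jun ∩ Ugo ∩ Clara: 10:15-10:30.
Jun ∩ Ugo ∩ Clara ∩ Priya: ∅.
There is no time when everyone is free.
No common window is at least 60 minutes long.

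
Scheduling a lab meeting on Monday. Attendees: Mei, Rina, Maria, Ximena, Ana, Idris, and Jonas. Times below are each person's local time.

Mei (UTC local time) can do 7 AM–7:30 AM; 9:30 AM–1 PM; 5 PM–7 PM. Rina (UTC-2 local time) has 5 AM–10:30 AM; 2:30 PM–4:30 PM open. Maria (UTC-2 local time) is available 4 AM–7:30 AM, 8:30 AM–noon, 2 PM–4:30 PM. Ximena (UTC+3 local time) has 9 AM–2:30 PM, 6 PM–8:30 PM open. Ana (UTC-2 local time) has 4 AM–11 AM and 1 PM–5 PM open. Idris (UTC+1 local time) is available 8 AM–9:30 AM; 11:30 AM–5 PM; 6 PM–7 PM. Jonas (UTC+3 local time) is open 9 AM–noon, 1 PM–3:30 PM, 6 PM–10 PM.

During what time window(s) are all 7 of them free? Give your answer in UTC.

Mei in UTC: 07:00-07:30, 09:30-13:00, 17:00-19:00.
Rina in UTC: 07:00-12:30, 16:30-18:30 (add 2h to convert from UTC-2).
Maria in UTC: 06:00-09:30, 10:30-14:00, 16:00-18:30 (add 2h to convert from UTC-2).
Ximena in UTC: 06:00-11:30, 15:00-17:30 (subtract 3h to convert from UTC+3).
Ana in UTC: 06:00-13:00, 15:00-19:00 (add 2h to convert from UTC-2).
Idris in UTC: 07:00-08:30, 10:30-16:00, 17:00-18:00 (subtract 1h to convert from UTC+1).
Jonas in UTC: 06:00-09:00, 10:00-12:30, 15:00-19:00 (subtract 3h to convert from UTC+3).
Mei ∩ Rina: 07:00-07:30, 09:30-12:30, 17:00-18:30.
Mei ∩ Rina ∩ Maria: 07:00-07:30, 10:30-12:30, 17:00-18:30.
Mei ∩ Rina ∩ Maria ∩ Ximena: 07:00-07:30, 10:30-11:30, 17:00-17:30.
Mei ∩ Rina ∩ Maria ∩ Ximena ∩ Ana: 07:00-07:30, 10:30-11:30, 17:00-17:30.
Mei ∩ Rina ∩ Maria ∩ Ximena ∩ Ana ∩ Idris: 07:00-07:30, 10:30-11:30, 17:00-17:30.
Mei ∩ Rina ∩ Maria ∩ Ximena ∩ Ana ∩ Idris ∩ Jonas: 07:00-07:30, 10:30-11:30, 17:00-17:30.

07:00-07:30, 10:30-11:30, 17:00-17:30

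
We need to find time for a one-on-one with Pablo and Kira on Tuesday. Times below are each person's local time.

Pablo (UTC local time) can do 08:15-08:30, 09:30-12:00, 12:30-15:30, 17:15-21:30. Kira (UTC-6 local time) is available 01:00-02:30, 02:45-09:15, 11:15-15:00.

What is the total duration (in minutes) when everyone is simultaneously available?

555

Pablo in UTC: 08:15-08:30, 09:30-12:00, 12:30-15:30, 17:15-21:30.
Kira in UTC: 07:00-08:30, 08:45-15:15, 17:15-21:00 (add 6h to convert from UTC-6).
Pablo ∩ Kira: 08:15-08:30, 09:30-12:00, 12:30-15:15, 17:15-21:00.
Summing the common windows: 15 + 150 + 165 + 225 = 555 minutes.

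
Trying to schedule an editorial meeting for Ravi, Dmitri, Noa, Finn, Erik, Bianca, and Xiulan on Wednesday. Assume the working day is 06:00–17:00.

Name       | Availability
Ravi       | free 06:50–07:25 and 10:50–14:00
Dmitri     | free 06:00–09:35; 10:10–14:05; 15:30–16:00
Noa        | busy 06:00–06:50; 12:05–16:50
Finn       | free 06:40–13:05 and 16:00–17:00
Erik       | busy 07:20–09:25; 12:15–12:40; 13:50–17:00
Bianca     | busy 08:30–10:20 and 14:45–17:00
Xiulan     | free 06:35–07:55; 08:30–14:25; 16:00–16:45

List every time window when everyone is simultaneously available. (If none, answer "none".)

Ravi free: 06:50-07:25, 10:50-14:00.
Dmitri free: 06:00-09:35, 10:10-14:05, 15:30-16:00.
Noa free: 06:50-12:05, 16:50-17:00 (invert busy blocks within the working day).
Finn free: 06:40-13:05, 16:00-17:00.
Erik free: 06:00-07:20, 09:25-12:15, 12:40-13:50 (invert busy blocks within the working day).
Bianca free: 06:00-08:30, 10:20-14:45 (invert busy blocks within the working day).
Xiulan free: 06:35-07:55, 08:30-14:25, 16:00-16:45.
Ravi ∩ Dmitri: 06:50-07:25, 10:50-14:00.
Ravi ∩ Dmitri ∩ Noa: 06:50-07:25, 10:50-12:05.
Ravi ∩ Dmitri ∩ Noa ∩ Finn: 06:50-07:25, 10:50-12:05.
Ravi ∩ Dmitri ∩ Noa ∩ Finn ∩ Erik: 06:50-07:20, 10:50-12:05.
Ravi ∩ Dmitri ∩ Noa ∩ Finn ∩ Erik ∩ Bianca: 06:50-07:20, 10:50-12:05.
Ravi ∩ Dmitri ∩ Noa ∩ Finn ∩ Erik ∩ Bianca ∩ Xiulan: 06:50-07:20, 10:50-12:05.

06:50-07:20, 10:50-12:05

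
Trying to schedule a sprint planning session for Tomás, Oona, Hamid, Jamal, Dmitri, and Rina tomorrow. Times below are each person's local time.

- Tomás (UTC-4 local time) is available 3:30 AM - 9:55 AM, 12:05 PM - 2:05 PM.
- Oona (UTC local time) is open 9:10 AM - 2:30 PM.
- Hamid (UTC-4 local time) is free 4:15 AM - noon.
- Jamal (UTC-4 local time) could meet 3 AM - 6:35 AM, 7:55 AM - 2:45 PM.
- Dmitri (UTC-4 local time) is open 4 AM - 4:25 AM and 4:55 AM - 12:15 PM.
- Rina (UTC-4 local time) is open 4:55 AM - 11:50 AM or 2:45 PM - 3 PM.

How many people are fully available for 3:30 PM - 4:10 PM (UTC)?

Tomás in UTC: 07:30-13:55, 16:05-18:05 (add 4h to convert from UTC-4).
Oona in UTC: 09:10-14:30.
Hamid in UTC: 08:15-16:00 (add 4h to convert from UTC-4).
Jamal in UTC: 07:00-10:35, 11:55-18:45 (add 4h to convert from UTC-4).
Dmitri in UTC: 08:00-08:25, 08:55-16:15 (add 4h to convert from UTC-4).
Rina in UTC: 08:55-15:50, 18:45-19:00 (add 4h to convert from UTC-4).
Jamal and Dmitri can make the full 15:30-16:10 slot — that's 2.

2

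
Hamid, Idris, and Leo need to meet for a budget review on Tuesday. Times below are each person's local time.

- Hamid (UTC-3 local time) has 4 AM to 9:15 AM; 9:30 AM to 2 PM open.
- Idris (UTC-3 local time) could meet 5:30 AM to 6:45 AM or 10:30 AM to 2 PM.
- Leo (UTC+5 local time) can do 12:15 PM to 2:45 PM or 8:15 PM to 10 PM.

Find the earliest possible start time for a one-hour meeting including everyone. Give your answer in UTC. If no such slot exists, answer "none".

Hamid in UTC: 07:00-12:15, 12:30-17:00 (add 3h to convert from UTC-3).
Idris in UTC: 08:30-09:45, 13:30-17:00 (add 3h to convert from UTC-3).
Leo in UTC: 07:15-09:45, 15:15-17:00 (subtract 5h to convert from UTC+5).
Hamid ∩ Idris: 08:30-09:45, 13:30-17:00.
Hamid ∩ Idris ∩ Leo: 08:30-09:45, 15:15-17:00.
So the common availability across everyone is 08:30-09:45, 15:15-17:00.
The first common window of at least 60 minutes is 08:30-09:45, so the earliest start is 08:30.

08:30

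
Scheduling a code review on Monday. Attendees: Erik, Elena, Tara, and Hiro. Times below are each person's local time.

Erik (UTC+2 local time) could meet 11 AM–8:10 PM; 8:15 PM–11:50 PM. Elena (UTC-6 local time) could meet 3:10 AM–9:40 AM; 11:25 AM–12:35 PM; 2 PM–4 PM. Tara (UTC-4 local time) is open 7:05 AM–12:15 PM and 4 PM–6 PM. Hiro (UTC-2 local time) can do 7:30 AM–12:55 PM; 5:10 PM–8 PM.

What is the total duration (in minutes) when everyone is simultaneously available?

Erik in UTC: 09:00-18:10, 18:15-21:50 (subtract 2h to convert from UTC+2).
Elena in UTC: 09:10-15:40, 17:25-18:35, 20:00-22:00 (add 6h to convert from UTC-6).
Tara in UTC: 11:05-16:15, 20:00-22:00 (add 4h to convert from UTC-4).
Hiro in UTC: 09:30-14:55, 19:10-22:00 (add 2h to convert from UTC-2).
Erik ∩ Elena: 09:10-15:40, 17:25-18:10, 18:15-18:35, 20:00-21:50.
Erik ∩ Elena ∩ Tara: 11:05-15:40, 20:00-21:50.
Erik ∩ Elena ∩ Tara ∩ Hiro: 11:05-14:55, 20:00-21:50.
Those are the intersection windows.
Summing the common windows: 230 + 110 = 340 minutes.

340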